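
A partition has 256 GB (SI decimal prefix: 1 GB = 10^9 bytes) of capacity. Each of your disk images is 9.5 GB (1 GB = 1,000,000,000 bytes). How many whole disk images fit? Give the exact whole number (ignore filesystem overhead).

26

Capacity: 256 GB = 256,000,000,000 bytes
Per item: 9.5 GB = 9,500,000,000 bytes
⌊256,000,000,000 / 9,500,000,000⌋ = 26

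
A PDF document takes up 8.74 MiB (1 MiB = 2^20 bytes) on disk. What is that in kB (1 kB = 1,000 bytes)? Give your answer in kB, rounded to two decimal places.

9,164.55 kB

8.74 MiB × 1,048,576 bytes/MiB = 9,164,554.24 bytes
1 kB = 10^3 bytes = 1,000 bytes
9,164,554.24 / 1,000 = 9,164.55 kB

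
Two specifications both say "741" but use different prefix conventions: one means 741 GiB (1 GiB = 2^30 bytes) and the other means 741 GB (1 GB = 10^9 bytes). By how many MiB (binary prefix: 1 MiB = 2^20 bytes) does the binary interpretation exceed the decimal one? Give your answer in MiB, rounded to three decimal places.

741 GiB = 741 × 1,073,741,824 = 795,642,691,584 bytes
741 GB = 741 × 1,000,000,000 = 741,000,000,000 bytes
difference = 54,642,691,584 bytes
54,642,691,584 / 1,048,576 = 52,111.332 MiB

52,111.332 MiB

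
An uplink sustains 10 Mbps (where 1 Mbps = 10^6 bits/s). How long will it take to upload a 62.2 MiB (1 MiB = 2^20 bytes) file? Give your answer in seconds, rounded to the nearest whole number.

62.2 MiB = 65,221,427.2 bytes = 521,771,417.6 bits
10 Mbps = 10,000,000 bits/s
time = 521,771,417.6 / 10,000,000 = 52 s

52 seconds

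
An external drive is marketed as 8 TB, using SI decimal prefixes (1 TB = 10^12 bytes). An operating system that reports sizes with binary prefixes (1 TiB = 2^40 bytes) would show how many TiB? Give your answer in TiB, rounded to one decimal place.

7.3 TiB

8 TB = 8 × 10^12 bytes = 8,000,000,000,000 bytes
1 TiB = 2^40 bytes = 1,099,511,627,776 bytes
8,000,000,000,000 / 1,099,511,627,776 = 7.3 TiB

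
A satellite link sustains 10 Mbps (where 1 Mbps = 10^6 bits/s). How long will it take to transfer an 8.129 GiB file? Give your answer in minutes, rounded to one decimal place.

116.4 minutes

8.129 GiB = 8,728,447,287.296 bytes = 69,827,578,298.368 bits
10 Mbps = 10,000,000 bits/s
time = 69,827,578,298.368 / 10,000,000 = 6,982.76 s
6,982.76 s / 60 = 116.4 minutes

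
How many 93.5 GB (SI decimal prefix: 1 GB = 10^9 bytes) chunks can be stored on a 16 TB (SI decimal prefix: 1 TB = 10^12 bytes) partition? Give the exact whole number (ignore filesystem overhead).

Capacity: 16 TB = 16,000,000,000,000 bytes
Per item: 93.5 GB = 93,500,000,000 bytes
⌊16,000,000,000,000 / 93,500,000,000⌋ = 171

171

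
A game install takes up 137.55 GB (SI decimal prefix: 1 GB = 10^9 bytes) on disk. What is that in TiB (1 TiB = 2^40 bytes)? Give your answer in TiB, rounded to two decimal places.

137.55 GB × 1,000,000,000 bytes/GB = 137,550,000,000 bytes
1 TiB = 1,099,511,627,776 bytes
137,550,000,000 / 1,099,511,627,776 = 0.13 TiB

0.13 TiB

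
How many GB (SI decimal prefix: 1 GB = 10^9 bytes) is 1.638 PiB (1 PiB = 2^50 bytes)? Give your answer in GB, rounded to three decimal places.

1.638 PiB = 1.638 × 2^50 bytes = 1,844,224,047,408,218.112 bytes
1 GB = 10^9 bytes = 1,000,000,000 bytes
1,844,224,047,408,218.112 / 1,000,000,000 = 1,844,224.047 GB

1,844,224.047 GB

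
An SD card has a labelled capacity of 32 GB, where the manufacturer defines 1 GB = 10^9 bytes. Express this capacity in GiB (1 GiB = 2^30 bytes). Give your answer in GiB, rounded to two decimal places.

29.80 GiB

32 GB = 32 × 10^9 bytes = 32,000,000,000 bytes
1 GiB = 2^30 bytes = 1,073,741,824 bytes
32,000,000,000 / 1,073,741,824 = 29.80 GiB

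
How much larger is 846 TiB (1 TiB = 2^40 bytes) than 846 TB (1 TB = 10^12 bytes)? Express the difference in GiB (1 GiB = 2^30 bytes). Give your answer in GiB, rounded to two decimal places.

78,405.10 GiB

846 TiB = 846 × 1,099,511,627,776 = 930,186,837,098,496 bytes
846 TB = 846 × 1,000,000,000,000 = 846,000,000,000,000 bytes
difference = 84,186,837,098,496 bytes
84,186,837,098,496 / 1,073,741,824 = 78,405.10 GiB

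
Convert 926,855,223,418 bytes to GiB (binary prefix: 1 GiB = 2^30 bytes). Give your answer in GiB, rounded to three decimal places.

863.201 GiB

926,855,223,418 bytes given.
1 GiB = 2^30 bytes = 1,073,741,824 bytes
926,855,223,418 / 1,073,741,824 = 863.201 GiB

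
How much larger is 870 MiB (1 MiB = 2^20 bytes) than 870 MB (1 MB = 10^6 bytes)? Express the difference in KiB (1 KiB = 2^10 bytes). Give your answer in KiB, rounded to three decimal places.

41,270.625 KiB

870 MiB = 870 × 1,048,576 = 912,261,120 bytes
870 MB = 870 × 1,000,000 = 870,000,000 bytes
difference = 42,261,120 bytes
42,261,120 / 1,024 = 41,270.625 KiB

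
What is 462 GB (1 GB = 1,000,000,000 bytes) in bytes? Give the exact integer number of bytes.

462,000,000,000 bytes

462 × 1,000,000,000 = 462,000,000,000 bytes  (1 GB = 10^9 bytes)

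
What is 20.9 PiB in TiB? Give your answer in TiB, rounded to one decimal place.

20.9 PiB = 20.9 × 2^50 bytes = 23,531,308,053,010,841.6 bytes
1 TiB = 2^40 bytes = 1,099,511,627,776 bytes
23,531,308,053,010,841.6 / 1,099,511,627,776 = 21,401.6 TiB

21,401.6 TiB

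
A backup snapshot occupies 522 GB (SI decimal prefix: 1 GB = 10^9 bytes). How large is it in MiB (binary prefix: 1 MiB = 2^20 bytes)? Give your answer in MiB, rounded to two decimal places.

497,817.99 MiB

522 GB = 522 × 10^9 bytes = 522,000,000,000 bytes
1 MiB = 2^20 bytes = 1,048,576 bytes
522,000,000,000 / 1,048,576 = 497,817.99 MiB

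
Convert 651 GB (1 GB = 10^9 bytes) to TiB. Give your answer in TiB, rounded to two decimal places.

651 GB = 651 × 10^9 bytes = 651,000,000,000 bytes
1 TiB = 1,099,511,627,776 bytes
651,000,000,000 / 1,099,511,627,776 = 0.59 TiB

0.59 TiB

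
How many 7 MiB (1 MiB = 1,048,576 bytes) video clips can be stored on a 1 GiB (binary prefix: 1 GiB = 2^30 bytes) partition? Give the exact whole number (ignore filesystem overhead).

Capacity: 1 GiB = 1,073,741,824 bytes
Per item: 7 MiB = 7,340,032 bytes
⌊1,073,741,824 / 7,340,032⌋ = 146

146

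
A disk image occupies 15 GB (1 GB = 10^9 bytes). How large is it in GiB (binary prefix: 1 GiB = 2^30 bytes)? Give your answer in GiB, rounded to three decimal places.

13.970 GiB

15 GB = 15 × 10^9 bytes = 15,000,000,000 bytes
1 GiB = 1,073,741,824 bytes
15,000,000,000 / 1,073,741,824 = 13.970 GiB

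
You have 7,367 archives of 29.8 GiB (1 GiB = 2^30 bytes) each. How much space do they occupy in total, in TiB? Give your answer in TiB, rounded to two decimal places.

Total = 7,367 × 29.8 GiB = 219536.6 GiB
= 219536.6 × 1,073,741,824 bytes = 235,725,629,318,758.4 bytes
1 TiB = 1,099,511,627,776 bytes
235,725,629,318,758.4 / 1,099,511,627,776 = 214.39 TiB

214.39 TiB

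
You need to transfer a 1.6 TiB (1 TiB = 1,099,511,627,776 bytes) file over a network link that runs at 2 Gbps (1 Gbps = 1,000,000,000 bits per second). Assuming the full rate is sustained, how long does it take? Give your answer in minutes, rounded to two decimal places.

117.28 minutes

1.6 TiB = 1,759,218,604,441.6 bytes = 14,073,748,835,532.8 bits
2 Gbps = 2,000,000,000 bits/s
time = 14,073,748,835,532.8 / 2,000,000,000 = 7,036.874 s
7,036.874 s / 60 = 117.28 minutes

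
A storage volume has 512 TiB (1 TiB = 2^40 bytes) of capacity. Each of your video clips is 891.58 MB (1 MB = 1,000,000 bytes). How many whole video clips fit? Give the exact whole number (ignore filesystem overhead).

631,407

Capacity: 512 TiB = 562,949,953,421,312 bytes
Per item: 891.58 MB = 891,580,000 bytes
⌊562,949,953,421,312 / 891,580,000⌋ = 631,407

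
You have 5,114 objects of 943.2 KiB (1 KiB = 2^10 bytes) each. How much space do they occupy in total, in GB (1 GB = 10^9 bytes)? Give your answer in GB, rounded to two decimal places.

Total = 5,114 × 943.2 KiB = 4823524.8 KiB
= 4823524.8 × 1,024 bytes = 4,939,289,395.2 bytes
1 GB = 1,000,000,000 bytes
4,939,289,395.2 / 1,000,000,000 = 4.94 GB

4.94 GB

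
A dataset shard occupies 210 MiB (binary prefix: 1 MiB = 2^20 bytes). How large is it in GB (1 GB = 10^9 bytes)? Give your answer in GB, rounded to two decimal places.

210 MiB = 210 × 2^20 bytes = 220,200,960 bytes
1 GB = 10^9 bytes = 1,000,000,000 bytes
220,200,960 / 1,000,000,000 = 0.22 GB

0.22 GB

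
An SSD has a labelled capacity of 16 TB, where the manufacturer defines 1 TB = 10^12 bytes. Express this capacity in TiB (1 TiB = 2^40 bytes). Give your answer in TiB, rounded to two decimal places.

14.55 TiB

16 TB = 16 × 10^12 bytes = 16,000,000,000,000 bytes
1 TiB = 2^40 bytes = 1,099,511,627,776 bytes
16,000,000,000,000 / 1,099,511,627,776 = 14.55 TiB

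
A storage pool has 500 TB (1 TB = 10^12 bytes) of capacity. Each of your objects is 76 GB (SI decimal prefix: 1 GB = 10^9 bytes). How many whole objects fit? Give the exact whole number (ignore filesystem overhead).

6,578

Capacity: 500 TB = 500,000,000,000,000 bytes
Per item: 76 GB = 76,000,000,000 bytes
⌊500,000,000,000,000 / 76,000,000,000⌋ = 6,578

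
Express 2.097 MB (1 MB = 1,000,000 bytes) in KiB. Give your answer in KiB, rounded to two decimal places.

2.097 MB × 1,000,000 bytes/MB = 2,097,000 bytes
1 KiB = 2^10 bytes = 1,024 bytes
2,097,000 / 1,024 = 2,047.85 KiB

2,047.85 KiB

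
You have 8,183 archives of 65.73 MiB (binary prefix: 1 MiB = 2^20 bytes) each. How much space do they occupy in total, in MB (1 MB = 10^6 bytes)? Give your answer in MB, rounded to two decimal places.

Total = 8,183 × 65.73 MiB = 537868.59 MiB
= 537868.59 × 1,048,576 bytes = 563,996,094,627.84 bytes
1 MB = 1,000,000 bytes
563,996,094,627.84 / 1,000,000 = 563,996.09 MB

563,996.09 MB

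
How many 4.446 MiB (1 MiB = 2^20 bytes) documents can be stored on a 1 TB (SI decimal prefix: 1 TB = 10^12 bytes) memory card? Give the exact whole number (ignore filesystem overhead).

Capacity: 1 TB = 1,000,000,000,000 bytes
Per item: 4.446 MiB = 4,661,968.896 bytes
⌊1,000,000,000,000 / 4,661,968.896⌋ = 214,501

214,501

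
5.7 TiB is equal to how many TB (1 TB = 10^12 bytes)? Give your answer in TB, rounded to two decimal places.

6.27 TB

5.7 TiB × 1,099,511,627,776 bytes/TiB = 6,267,216,278,323.2 bytes
1 TB = 10^12 bytes = 1,000,000,000,000 bytes
6,267,216,278,323.2 / 1,000,000,000,000 = 6.27 TB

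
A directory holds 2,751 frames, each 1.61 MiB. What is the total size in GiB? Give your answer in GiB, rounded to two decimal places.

4.33 GiB

Total = 2,751 × 1.61 MiB = 4429.11 MiB
= 4429.11 × 1,048,576 bytes = 4,644,258,447.36 bytes
1 GiB = 1,073,741,824 bytes
4,644,258,447.36 / 1,073,741,824 = 4.33 GiB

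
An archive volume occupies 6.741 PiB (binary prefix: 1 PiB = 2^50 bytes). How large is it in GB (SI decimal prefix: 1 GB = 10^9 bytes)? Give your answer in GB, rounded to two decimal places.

6.741 PiB × 1,125,899,906,842,624 bytes/PiB = 7,589,691,272,026,128.384 bytes
1 GB = 10^9 bytes = 1,000,000,000 bytes
7,589,691,272,026,128.384 / 1,000,000,000 = 7,589,691.27 GB

7,589,691.27 GB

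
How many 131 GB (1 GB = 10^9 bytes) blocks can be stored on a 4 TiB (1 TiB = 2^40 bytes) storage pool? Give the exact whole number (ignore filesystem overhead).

Capacity: 4 TiB = 4,398,046,511,104 bytes
Per item: 131 GB = 131,000,000,000 bytes
⌊4,398,046,511,104 / 131,000,000,000⌋ = 33

33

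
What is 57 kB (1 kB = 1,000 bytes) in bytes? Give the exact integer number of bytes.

57 × 1,000 = 57,000 bytes

57,000 bytes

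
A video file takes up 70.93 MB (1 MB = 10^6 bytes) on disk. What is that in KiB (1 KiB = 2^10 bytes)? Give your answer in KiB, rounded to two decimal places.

70.93 MB = 70.93 × 10^6 bytes = 70,930,000 bytes
1 KiB = 1,024 bytes
70,930,000 / 1,024 = 69,267.58 KiB

69,267.58 KiB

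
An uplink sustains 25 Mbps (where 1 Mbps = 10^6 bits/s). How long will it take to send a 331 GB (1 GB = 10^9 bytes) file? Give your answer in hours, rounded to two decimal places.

331 GB = 331,000,000,000 bytes = 2,648,000,000,000 bits
25 Mbps = 25,000,000 bits/s
time = 2,648,000,000,000 / 25,000,000 = 105,920.0000 s
105,920.0000 s / 3600 = 29.42 hours

29.42 hours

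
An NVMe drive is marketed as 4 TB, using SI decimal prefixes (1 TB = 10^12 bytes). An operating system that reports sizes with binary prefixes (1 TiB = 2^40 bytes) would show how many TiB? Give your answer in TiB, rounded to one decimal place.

3.6 TiB

4 TB = 4 × 10^12 bytes = 4,000,000,000,000 bytes
1 TiB = 1,099,511,627,776 bytes
4,000,000,000,000 / 1,099,511,627,776 = 3.6 TiB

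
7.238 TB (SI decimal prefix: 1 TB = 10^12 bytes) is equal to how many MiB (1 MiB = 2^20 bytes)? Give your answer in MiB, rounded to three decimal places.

6,902,694.702 MiB

7.238 TB = 7.238 × 10^12 bytes = 7,238,000,000,000 bytes
1 MiB = 2^20 bytes = 1,048,576 bytes
7,238,000,000,000 / 1,048,576 = 6,902,694.702 MiB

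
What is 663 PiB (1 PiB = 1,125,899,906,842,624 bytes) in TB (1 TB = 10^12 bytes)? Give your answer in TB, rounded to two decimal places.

663 PiB × 1,125,899,906,842,624 bytes/PiB = 746,471,638,236,659,712 bytes
1 TB = 1,000,000,000,000 bytes
746,471,638,236,659,712 / 1,000,000,000,000 = 746,471.64 TB

746,471.64 TB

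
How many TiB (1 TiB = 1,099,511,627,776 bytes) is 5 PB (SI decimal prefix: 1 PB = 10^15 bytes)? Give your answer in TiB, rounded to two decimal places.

5 PB × 1,000,000,000,000,000 bytes/PB = 5,000,000,000,000,000 bytes
1 TiB = 1,099,511,627,776 bytes
5,000,000,000,000,000 / 1,099,511,627,776 = 4,547.47 TiB

4,547.47 TiB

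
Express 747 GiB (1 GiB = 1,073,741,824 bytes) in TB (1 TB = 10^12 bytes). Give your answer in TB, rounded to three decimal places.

747 GiB = 747 × 2^30 bytes = 802,085,142,528 bytes
1 TB = 1,000,000,000,000 bytes
802,085,142,528 / 1,000,000,000,000 = 0.802 TB

0.802 TB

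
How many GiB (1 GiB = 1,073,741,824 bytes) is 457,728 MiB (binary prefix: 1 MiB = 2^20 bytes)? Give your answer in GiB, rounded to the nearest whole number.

447 GiB

457,728 MiB = 457,728 × 2^20 bytes = 479,962,595,328 bytes
1 GiB = 2^30 bytes = 1,073,741,824 bytes
479,962,595,328 / 1,073,741,824 = 447 GiB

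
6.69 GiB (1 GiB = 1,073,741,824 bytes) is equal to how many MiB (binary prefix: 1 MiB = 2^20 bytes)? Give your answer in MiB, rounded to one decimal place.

6,850.6 MiB

6.69 GiB = 6.69 × 2^30 bytes = 7,183,332,802.56 bytes
1 MiB = 2^20 bytes = 1,048,576 bytes
7,183,332,802.56 / 1,048,576 = 6,850.6 MiB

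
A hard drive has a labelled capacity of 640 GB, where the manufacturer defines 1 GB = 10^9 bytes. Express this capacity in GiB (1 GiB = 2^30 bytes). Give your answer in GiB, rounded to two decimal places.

596.05 GiB

640 GB = 640 × 10^9 bytes = 640,000,000,000 bytes
1 GiB = 2^30 bytes = 1,073,741,824 bytes
640,000,000,000 / 1,073,741,824 = 596.05 GiB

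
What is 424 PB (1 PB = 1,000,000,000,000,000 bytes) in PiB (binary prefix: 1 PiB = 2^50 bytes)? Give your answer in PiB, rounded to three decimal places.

424 PB = 424 × 10^15 bytes = 424,000,000,000,000,000 bytes
1 PiB = 2^50 bytes = 1,125,899,906,842,624 bytes
424,000,000,000,000,000 / 1,125,899,906,842,624 = 376.588 PiB

376.588 PiB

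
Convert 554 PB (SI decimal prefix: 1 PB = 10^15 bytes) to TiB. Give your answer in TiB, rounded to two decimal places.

554 PB = 554 × 10^15 bytes = 554,000,000,000,000,000 bytes
1 TiB = 1,099,511,627,776 bytes
554,000,000,000,000,000 / 1,099,511,627,776 = 503,860.06 TiB

503,860.06 TiB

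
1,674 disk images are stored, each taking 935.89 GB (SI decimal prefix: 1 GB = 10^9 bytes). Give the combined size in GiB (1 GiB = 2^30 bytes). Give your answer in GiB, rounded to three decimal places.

1,459,084.321 GiB

Total = 1,674 × 935.89 GB = 1566679.86 GB
= 1566679.86 × 1,000,000,000 bytes = 1,566,679,860,000,000 bytes
1 GiB = 1,073,741,824 bytes
1,566,679,860,000,000 / 1,073,741,824 = 1,459,084.321 GiB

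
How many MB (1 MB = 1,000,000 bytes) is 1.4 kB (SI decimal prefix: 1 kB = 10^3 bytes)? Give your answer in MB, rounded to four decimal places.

1.4 kB = 1.4 × 10^3 bytes = 1,400 bytes
1 MB = 1,000,000 bytes
1,400 / 1,000,000 = 0.0014 MB

0.0014 MB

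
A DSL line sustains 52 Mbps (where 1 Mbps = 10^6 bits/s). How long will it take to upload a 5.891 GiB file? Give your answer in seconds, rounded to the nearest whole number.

5.891 GiB = 6,325,413,085.184 bytes = 50,603,304,681.472 bits
52 Mbps = 52,000,000 bits/s
time = 50,603,304,681.472 / 52,000,000 = 973 s

973 seconds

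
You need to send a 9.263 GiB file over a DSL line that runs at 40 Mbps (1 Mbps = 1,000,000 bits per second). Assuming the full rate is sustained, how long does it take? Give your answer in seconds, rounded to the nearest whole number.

1,989 seconds

9.263 GiB = 9,946,070,515.712 bytes = 79,568,564,125.696 bits
40 Mbps = 40,000,000 bits/s
time = 79,568,564,125.696 / 40,000,000 = 1,989 s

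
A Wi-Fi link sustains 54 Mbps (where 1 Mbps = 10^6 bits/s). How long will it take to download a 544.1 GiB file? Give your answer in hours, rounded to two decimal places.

544.1 GiB = 584,222,926,438.4 bytes = 4,673,783,411,507.2 bits
54 Mbps = 54,000,000 bits/s
time = 4,673,783,411,507.2 / 54,000,000 = 86,551.5447 s
86,551.5447 s / 3600 = 24.04 hours

24.04 hours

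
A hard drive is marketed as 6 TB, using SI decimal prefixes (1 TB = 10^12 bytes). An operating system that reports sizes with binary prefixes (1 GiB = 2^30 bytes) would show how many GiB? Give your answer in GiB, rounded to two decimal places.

6 TB = 6 × 10^12 bytes = 6,000,000,000,000 bytes
1 GiB = 1,073,741,824 bytes
6,000,000,000,000 / 1,073,741,824 = 5,587.94 GiB

5,587.94 GiB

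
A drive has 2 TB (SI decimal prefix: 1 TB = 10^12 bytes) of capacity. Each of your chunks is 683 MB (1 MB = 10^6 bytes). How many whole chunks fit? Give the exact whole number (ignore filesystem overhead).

Capacity: 2 TB = 2,000,000,000,000 bytes
Per item: 683 MB = 683,000,000 bytes
⌊2,000,000,000,000 / 683,000,000⌋ = 2,928

2,928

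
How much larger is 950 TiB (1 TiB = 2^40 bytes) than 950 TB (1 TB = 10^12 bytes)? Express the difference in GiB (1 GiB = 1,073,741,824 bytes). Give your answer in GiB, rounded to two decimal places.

88,043.55 GiB

950 TiB = 950 × 1,099,511,627,776 = 1,044,536,046,387,200 bytes
950 TB = 950 × 1,000,000,000,000 = 950,000,000,000,000 bytes
difference = 94,536,046,387,200 bytes
94,536,046,387,200 / 1,073,741,824 = 88,043.55 GiB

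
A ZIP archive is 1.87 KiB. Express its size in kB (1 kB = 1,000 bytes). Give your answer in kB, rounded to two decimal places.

1.91 kB

1.87 KiB = 1.87 × 2^10 bytes = 1,914.88 bytes
1 kB = 10^3 bytes = 1,000 bytes
1,914.88 / 1,000 = 1.91 kB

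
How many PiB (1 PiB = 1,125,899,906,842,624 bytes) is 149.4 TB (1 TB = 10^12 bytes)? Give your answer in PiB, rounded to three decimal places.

149.4 TB × 1,000,000,000,000 bytes/TB = 149,400,000,000,000 bytes
1 PiB = 2^50 bytes = 1,125,899,906,842,624 bytes
149,400,000,000,000 / 1,125,899,906,842,624 = 0.133 PiB

0.133 PiB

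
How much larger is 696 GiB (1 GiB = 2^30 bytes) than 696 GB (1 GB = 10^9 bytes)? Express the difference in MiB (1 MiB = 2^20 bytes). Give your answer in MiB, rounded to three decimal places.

48,946.676 MiB

696 GiB = 696 × 1,073,741,824 = 747,324,309,504 bytes
696 GB = 696 × 1,000,000,000 = 696,000,000,000 bytes
difference = 51,324,309,504 bytes
51,324,309,504 / 1,048,576 = 48,946.676 MiB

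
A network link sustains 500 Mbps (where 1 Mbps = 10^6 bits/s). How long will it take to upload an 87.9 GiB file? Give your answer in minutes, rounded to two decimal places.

87.9 GiB = 94,381,906,329.6 bytes = 755,055,250,636.8 bits
500 Mbps = 500,000,000 bits/s
time = 755,055,250,636.8 / 500,000,000 = 1,510.111 s
1,510.111 s / 60 = 25.17 minutes

25.17 minutes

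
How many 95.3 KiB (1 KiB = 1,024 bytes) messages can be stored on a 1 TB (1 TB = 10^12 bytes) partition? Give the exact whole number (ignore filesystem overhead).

10,247,245

Capacity: 1 TB = 1,000,000,000,000 bytes
Per item: 95.3 KiB = 97,587.2 bytes
⌊1,000,000,000,000 / 97,587.2⌋ = 10,247,245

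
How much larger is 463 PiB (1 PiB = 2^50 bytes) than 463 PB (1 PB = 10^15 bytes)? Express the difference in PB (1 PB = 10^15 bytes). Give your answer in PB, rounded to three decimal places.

463 PiB = 463 × 1,125,899,906,842,624 = 521,291,656,868,134,912 bytes
463 PB = 463 × 1,000,000,000,000,000 = 463,000,000,000,000,000 bytes
difference = 58,291,656,868,134,912 bytes
58,291,656,868,134,912 / 1,000,000,000,000,000 = 58.292 PB

58.292 PB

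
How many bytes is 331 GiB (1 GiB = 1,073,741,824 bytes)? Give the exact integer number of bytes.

355,408,543,744 bytes

331 × 1,073,741,824 = 355,408,543,744 bytes  (1 GiB = 2^30 bytes)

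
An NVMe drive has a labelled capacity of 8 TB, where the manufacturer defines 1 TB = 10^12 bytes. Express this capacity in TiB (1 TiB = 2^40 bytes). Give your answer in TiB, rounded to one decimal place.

8 TB × 1,000,000,000,000 bytes/TB = 8,000,000,000,000 bytes
1 TiB = 1,099,511,627,776 bytes
8,000,000,000,000 / 1,099,511,627,776 = 7.3 TiB

7.3 TiB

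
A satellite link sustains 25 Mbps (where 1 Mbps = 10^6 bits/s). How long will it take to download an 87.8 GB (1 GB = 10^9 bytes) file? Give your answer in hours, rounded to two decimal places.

87.8 GB = 87,800,000,000 bytes = 702,400,000,000 bits
25 Mbps = 25,000,000 bits/s
time = 702,400,000,000 / 25,000,000 = 28,096.0000 s
28,096.0000 s / 3600 = 7.80 hours

7.80 hours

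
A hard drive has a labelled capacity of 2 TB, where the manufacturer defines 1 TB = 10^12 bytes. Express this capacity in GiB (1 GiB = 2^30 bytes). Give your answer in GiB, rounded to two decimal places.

1,862.65 GiB

2 TB = 2 × 10^12 bytes = 2,000,000,000,000 bytes
1 GiB = 2^30 bytes = 1,073,741,824 bytes
2,000,000,000,000 / 1,073,741,824 = 1,862.65 GiB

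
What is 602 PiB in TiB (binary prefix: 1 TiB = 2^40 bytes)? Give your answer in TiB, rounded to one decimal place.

616,448.0 TiB

602 PiB = 602 × 2^50 bytes = 677,791,743,919,259,648 bytes
1 TiB = 2^40 bytes = 1,099,511,627,776 bytes
677,791,743,919,259,648 / 1,099,511,627,776 = 616,448.0 TiB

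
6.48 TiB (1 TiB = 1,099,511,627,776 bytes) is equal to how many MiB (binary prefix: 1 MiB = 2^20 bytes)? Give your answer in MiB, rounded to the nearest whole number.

6.48 TiB × 1,099,511,627,776 bytes/TiB = 7,124,835,347,988.48 bytes
1 MiB = 1,048,576 bytes
7,124,835,347,988.48 / 1,048,576 = 6,794,772 MiB

6,794,772 MiB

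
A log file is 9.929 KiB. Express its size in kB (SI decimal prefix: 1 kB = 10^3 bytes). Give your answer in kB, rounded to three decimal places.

10.167 kB

9.929 KiB = 9.929 × 2^10 bytes = 10,167.296 bytes
1 kB = 10^3 bytes = 1,000 bytes
10,167.296 / 1,000 = 10.167 kB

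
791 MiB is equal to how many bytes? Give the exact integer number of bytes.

829,423,616 bytes

791 × 1,048,576 = 829,423,616 bytes  (1 MiB = 2^20 bytes)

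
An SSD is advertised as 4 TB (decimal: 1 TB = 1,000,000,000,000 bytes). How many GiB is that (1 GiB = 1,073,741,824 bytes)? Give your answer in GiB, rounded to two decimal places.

3,725.29 GiB

4 TB = 4 × 10^12 bytes = 4,000,000,000,000 bytes
1 GiB = 2^30 bytes = 1,073,741,824 bytes
4,000,000,000,000 / 1,073,741,824 = 3,725.29 GiB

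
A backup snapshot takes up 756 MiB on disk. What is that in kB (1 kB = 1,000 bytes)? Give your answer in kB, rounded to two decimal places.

792,723.46 kB

756 MiB = 756 × 2^20 bytes = 792,723,456 bytes
1 kB = 1,000 bytes
792,723,456 / 1,000 = 792,723.46 kB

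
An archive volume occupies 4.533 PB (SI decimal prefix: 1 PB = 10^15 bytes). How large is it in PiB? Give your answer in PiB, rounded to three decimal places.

4.533 PB = 4.533 × 10^15 bytes = 4,533,000,000,000,000 bytes
1 PiB = 1,125,899,906,842,624 bytes
4,533,000,000,000,000 / 1,125,899,906,842,624 = 4.026 PiB

4.026 PiB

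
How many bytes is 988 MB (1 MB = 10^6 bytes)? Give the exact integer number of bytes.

988,000,000 bytes

988 × 1,000,000 = 988,000,000 bytes  (1 MB = 10^6 bytes)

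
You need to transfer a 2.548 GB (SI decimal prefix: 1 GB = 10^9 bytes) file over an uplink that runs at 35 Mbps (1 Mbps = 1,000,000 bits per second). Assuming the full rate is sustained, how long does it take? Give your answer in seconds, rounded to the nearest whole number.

2.548 GB = 2,548,000,000 bytes = 20,384,000,000 bits
35 Mbps = 35,000,000 bits/s
time = 20,384,000,000 / 35,000,000 = 582 s

582 seconds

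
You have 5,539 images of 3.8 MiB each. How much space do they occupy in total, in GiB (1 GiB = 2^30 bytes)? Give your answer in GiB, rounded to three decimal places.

20.555 GiB

Total = 5,539 × 3.8 MiB = 21048.2 MiB
= 21048.2 × 1,048,576 bytes = 22,070,637,363.2 bytes
1 GiB = 1,073,741,824 bytes
22,070,637,363.2 / 1,073,741,824 = 20.555 GiB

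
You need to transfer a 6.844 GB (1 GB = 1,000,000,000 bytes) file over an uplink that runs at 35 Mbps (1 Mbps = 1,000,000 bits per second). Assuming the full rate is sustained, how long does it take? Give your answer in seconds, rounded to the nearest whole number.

1,564 seconds

6.844 GB = 6,844,000,000 bytes = 54,752,000,000 bits
35 Mbps = 35,000,000 bits/s
time = 54,752,000,000 / 35,000,000 = 1,564 s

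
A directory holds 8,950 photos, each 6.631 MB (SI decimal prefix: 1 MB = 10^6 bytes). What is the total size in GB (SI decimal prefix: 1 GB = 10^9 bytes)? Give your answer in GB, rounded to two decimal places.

59.35 GB

Total = 8,950 × 6.631 MB = 59347.45 MB
= 59347.45 × 1,000,000 bytes = 59,347,450,000 bytes
1 GB = 1,000,000,000 bytes
59,347,450,000 / 1,000,000,000 = 59.35 GB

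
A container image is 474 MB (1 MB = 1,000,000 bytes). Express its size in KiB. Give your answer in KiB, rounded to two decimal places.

462,890.63 KiB

474 MB × 1,000,000 bytes/MB = 474,000,000 bytes
1 KiB = 1,024 bytes
474,000,000 / 1,024 = 462,890.63 KiB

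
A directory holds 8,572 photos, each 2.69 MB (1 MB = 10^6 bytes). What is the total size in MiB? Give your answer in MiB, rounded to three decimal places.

21,990.471 MiB

Total = 8,572 × 2.69 MB = 23058.68 MB
= 23058.68 × 1,000,000 bytes = 23,058,680,000 bytes
1 MiB = 1,048,576 bytes
23,058,680,000 / 1,048,576 = 21,990.471 MiB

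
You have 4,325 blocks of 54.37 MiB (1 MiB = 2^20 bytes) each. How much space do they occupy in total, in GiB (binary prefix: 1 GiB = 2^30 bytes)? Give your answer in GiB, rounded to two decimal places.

229.64 GiB

Total = 4,325 × 54.37 MiB = 235150.25 MiB
= 235150.25 × 1,048,576 bytes = 246,572,908,544 bytes
1 GiB = 1,073,741,824 bytes
246,572,908,544 / 1,073,741,824 = 229.64 GiB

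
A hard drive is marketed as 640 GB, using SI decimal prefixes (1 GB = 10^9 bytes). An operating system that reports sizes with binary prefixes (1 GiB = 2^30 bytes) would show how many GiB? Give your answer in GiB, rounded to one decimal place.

640 GB = 640 × 10^9 bytes = 640,000,000,000 bytes
1 GiB = 1,073,741,824 bytes
640,000,000,000 / 1,073,741,824 = 596.0 GiB

596.0 GiB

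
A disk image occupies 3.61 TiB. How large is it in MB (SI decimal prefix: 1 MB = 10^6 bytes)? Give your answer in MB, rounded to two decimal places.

3.61 TiB × 1,099,511,627,776 bytes/TiB = 3,969,236,976,271.36 bytes
1 MB = 10^6 bytes = 1,000,000 bytes
3,969,236,976,271.36 / 1,000,000 = 3,969,236.98 MB

3,969,236.98 MB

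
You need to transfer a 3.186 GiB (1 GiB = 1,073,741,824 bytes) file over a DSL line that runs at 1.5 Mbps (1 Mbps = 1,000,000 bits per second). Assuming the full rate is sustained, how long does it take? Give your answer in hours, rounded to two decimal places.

5.07 hours

3.186 GiB = 3,420,941,451.264 bytes = 27,367,531,610.112 bits
1.5 Mbps = 1,500,000 bits/s
time = 27,367,531,610.112 / 1,500,000 = 18,245.0211 s
18,245.0211 s / 3600 = 5.07 hours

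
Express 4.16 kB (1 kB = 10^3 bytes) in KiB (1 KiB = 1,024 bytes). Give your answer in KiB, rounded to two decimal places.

4.16 kB = 4.16 × 10^3 bytes = 4,160 bytes
1 KiB = 2^10 bytes = 1,024 bytes
4,160 / 1,024 = 4.06 KiB

4.06 KiB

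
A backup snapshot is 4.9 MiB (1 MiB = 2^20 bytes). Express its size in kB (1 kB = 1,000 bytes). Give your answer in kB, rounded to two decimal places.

4.9 MiB = 4.9 × 2^20 bytes = 5,138,022.4 bytes
1 kB = 1,000 bytes
5,138,022.4 / 1,000 = 5,138.02 kB

5,138.02 kB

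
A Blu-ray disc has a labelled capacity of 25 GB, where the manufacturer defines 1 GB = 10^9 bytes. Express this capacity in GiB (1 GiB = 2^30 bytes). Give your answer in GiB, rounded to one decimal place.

25 GB = 25 × 10^9 bytes = 25,000,000,000 bytes
1 GiB = 1,073,741,824 bytes
25,000,000,000 / 1,073,741,824 = 23.3 GiB

23.3 GiB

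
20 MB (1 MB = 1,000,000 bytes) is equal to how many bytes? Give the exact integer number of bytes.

20,000,000 bytes

20 × 1,000,000 = 20,000,000 bytes  (1 MB = 10^6 bytes)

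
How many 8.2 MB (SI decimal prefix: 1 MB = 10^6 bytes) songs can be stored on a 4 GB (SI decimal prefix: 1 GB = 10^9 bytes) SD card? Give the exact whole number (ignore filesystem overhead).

487

Capacity: 4 GB = 4,000,000,000 bytes
Per item: 8.2 MB = 8,200,000 bytes
⌊4,000,000,000 / 8,200,000⌋ = 487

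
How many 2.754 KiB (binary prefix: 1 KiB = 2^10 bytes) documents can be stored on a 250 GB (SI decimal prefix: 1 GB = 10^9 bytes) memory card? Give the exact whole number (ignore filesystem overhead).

88,649,464

Capacity: 250 GB = 250,000,000,000 bytes
Per item: 2.754 KiB = 2,820.096 bytes
⌊250,000,000,000 / 2,820.096⌋ = 88,649,464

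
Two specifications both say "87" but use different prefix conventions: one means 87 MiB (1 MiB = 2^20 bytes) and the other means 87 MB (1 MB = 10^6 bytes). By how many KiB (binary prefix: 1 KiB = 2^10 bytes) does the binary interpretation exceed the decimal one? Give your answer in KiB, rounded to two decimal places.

87 MiB = 87 × 1,048,576 = 91,226,112 bytes
87 MB = 87 × 1,000,000 = 87,000,000 bytes
difference = 4,226,112 bytes
4,226,112 / 1,024 = 4,127.06 KiB

4,127.06 KiB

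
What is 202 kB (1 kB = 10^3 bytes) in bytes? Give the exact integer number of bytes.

202,000 bytes

202 × 1,000 = 202,000 bytes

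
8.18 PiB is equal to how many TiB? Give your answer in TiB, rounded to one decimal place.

8.18 PiB × 1,125,899,906,842,624 bytes/PiB = 9,209,861,237,972,664.32 bytes
1 TiB = 2^40 bytes = 1,099,511,627,776 bytes
9,209,861,237,972,664.32 / 1,099,511,627,776 = 8,376.3 TiB

8,376.3 TiB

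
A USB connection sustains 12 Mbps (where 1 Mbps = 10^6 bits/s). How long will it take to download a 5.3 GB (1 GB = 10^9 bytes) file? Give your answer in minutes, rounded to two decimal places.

5.3 GB = 5,300,000,000 bytes = 42,400,000,000 bits
12 Mbps = 12,000,000 bits/s
time = 42,400,000,000 / 12,000,000 = 3,533.333 s
3,533.333 s / 60 = 58.89 minutes

58.89 minutes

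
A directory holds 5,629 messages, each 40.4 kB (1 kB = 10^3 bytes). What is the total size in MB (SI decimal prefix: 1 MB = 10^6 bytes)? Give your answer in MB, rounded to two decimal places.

Total = 5,629 × 40.4 kB = 227411.6 kB
= 227411.6 × 1,000 bytes = 227,411,600 bytes
1 MB = 1,000,000 bytes
227,411,600 / 1,000,000 = 227.41 MB

227.41 MB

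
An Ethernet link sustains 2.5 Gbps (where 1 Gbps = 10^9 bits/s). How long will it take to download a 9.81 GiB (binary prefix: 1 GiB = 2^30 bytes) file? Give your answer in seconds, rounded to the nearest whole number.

34 seconds

9.81 GiB = 10,533,407,293.44 bytes = 84,267,258,347.52 bits
2.5 Gbps = 2,500,000,000 bits/s
time = 84,267,258,347.52 / 2,500,000,000 = 34 s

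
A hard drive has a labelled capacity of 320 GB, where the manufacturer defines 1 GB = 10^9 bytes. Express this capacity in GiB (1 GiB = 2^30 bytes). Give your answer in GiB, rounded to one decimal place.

320 GB = 320 × 10^9 bytes = 320,000,000,000 bytes
1 GiB = 2^30 bytes = 1,073,741,824 bytes
320,000,000,000 / 1,073,741,824 = 298.0 GiB

298.0 GiB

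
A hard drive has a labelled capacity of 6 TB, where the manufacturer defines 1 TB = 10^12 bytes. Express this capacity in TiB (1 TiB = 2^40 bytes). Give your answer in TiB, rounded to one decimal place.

6 TB = 6 × 10^12 bytes = 6,000,000,000,000 bytes
1 TiB = 1,099,511,627,776 bytes
6,000,000,000,000 / 1,099,511,627,776 = 5.5 TiB

5.5 TiB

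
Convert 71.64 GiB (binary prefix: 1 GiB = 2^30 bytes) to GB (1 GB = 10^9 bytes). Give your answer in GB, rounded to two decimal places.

76.92 GB

71.64 GiB = 71.64 × 2^30 bytes = 76,922,864,271.36 bytes
1 GB = 1,000,000,000 bytes
76,922,864,271.36 / 1,000,000,000 = 76.92 GB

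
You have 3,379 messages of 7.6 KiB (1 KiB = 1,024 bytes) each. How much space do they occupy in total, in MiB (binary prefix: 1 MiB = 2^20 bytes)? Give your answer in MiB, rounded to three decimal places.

Total = 3,379 × 7.6 KiB = 25680.4 KiB
= 25680.4 × 1,024 bytes = 26,296,729.6 bytes
1 MiB = 1,048,576 bytes
26,296,729.6 / 1,048,576 = 25.079 MiB

25.079 MiB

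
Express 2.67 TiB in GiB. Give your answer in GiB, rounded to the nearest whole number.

2,734 GiB

2.67 TiB = 2.67 × 2^40 bytes = 2,935,696,046,161.92 bytes
1 GiB = 1,073,741,824 bytes
2,935,696,046,161.92 / 1,073,741,824 = 2,734 GiB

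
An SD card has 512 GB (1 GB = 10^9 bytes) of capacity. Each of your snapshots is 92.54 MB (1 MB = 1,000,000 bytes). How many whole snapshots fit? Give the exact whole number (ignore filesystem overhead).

5,532

Capacity: 512 GB = 512,000,000,000 bytes
Per item: 92.54 MB = 92,540,000 bytes
⌊512,000,000,000 / 92,540,000⌋ = 5,532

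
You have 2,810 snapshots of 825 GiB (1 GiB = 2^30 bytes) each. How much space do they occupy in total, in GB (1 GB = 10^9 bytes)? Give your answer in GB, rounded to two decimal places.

2,489,201.98 GB

Total = 2,810 × 825 GiB = 2,318,250 GiB
= 2,318,250 × 1,073,741,824 bytes = 2,489,201,983,488,000 bytes
1 GB = 1,000,000,000 bytes
2,489,201,983,488,000 / 1,000,000,000 = 2,489,201.98 GB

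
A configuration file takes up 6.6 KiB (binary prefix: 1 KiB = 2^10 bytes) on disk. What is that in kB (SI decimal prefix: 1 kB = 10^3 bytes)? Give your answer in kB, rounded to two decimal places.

6.76 kB

6.6 KiB × 1,024 bytes/KiB = 6,758.4 bytes
1 kB = 10^3 bytes = 1,000 bytes
6,758.4 / 1,000 = 6.76 kB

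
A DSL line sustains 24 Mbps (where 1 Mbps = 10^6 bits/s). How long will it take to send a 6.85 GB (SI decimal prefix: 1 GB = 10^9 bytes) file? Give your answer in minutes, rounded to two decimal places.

38.06 minutes

6.85 GB = 6,850,000,000 bytes = 54,800,000,000 bits
24 Mbps = 24,000,000 bits/s
time = 54,800,000,000 / 24,000,000 = 2,283.333 s
2,283.333 s / 60 = 38.06 minutes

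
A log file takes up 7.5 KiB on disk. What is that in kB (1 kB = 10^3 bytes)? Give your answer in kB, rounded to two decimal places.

7.68 kB

7.5 KiB = 7.5 × 2^10 bytes = 7,680 bytes
1 kB = 1,000 bytes
7,680 / 1,000 = 7.68 kB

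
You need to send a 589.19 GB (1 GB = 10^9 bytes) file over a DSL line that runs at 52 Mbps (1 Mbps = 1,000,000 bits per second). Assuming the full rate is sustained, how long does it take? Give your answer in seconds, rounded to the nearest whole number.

90,645 seconds

589.19 GB = 589,190,000,000 bytes = 4,713,520,000,000 bits
52 Mbps = 52,000,000 bits/s
time = 4,713,520,000,000 / 52,000,000 = 90,645 s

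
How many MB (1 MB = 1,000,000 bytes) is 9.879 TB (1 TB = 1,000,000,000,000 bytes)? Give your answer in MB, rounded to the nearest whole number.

9,879,000 MB

9.879 TB = 9.879 × 10^12 bytes = 9,879,000,000,000 bytes
1 MB = 1,000,000 bytes
9,879,000,000,000 / 1,000,000 = 9,879,000 MB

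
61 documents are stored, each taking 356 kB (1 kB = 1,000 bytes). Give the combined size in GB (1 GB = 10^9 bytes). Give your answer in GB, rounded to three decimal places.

0.022 GB

Total = 61 × 356 kB = 21,716 kB
= 21,716 × 1,000 bytes = 21,716,000 bytes
1 GB = 1,000,000,000 bytes
21,716,000 / 1,000,000,000 = 0.022 GB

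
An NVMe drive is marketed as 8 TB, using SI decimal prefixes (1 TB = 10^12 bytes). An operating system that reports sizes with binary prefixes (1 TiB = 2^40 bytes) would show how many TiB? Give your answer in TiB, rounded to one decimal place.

8 TB = 8 × 10^12 bytes = 8,000,000,000,000 bytes
1 TiB = 2^40 bytes = 1,099,511,627,776 bytes
8,000,000,000,000 / 1,099,511,627,776 = 7.3 TiB

7.3 TiB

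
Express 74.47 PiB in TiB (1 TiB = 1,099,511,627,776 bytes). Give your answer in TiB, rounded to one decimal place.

76,257.3 TiB

74.47 PiB = 74.47 × 2^50 bytes = 83,845,766,062,570,209.28 bytes
1 TiB = 2^40 bytes = 1,099,511,627,776 bytes
83,845,766,062,570,209.28 / 1,099,511,627,776 = 76,257.3 TiB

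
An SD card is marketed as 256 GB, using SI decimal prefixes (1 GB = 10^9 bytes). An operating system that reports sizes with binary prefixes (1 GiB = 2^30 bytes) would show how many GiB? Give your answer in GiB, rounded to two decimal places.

238.42 GiB

256 GB = 256 × 10^9 bytes = 256,000,000,000 bytes
1 GiB = 1,073,741,824 bytes
256,000,000,000 / 1,073,741,824 = 238.42 GiB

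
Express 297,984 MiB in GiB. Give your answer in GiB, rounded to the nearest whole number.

291 GiB

297,984 MiB × 1,048,576 bytes/MiB = 312,458,870,784 bytes
1 GiB = 2^30 bytes = 1,073,741,824 bytes
312,458,870,784 / 1,073,741,824 = 291 GiB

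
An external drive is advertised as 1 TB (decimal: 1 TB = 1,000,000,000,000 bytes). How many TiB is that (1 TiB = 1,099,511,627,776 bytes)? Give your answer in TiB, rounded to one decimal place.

0.9 TiB

1 TB = 1 × 10^12 bytes = 1,000,000,000,000 bytes
1 TiB = 2^40 bytes = 1,099,511,627,776 bytes
1,000,000,000,000 / 1,099,511,627,776 = 0.9 TiB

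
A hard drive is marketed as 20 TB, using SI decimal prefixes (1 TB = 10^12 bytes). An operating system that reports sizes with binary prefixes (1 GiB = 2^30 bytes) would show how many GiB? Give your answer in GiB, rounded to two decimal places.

18,626.45 GiB

20 TB × 1,000,000,000,000 bytes/TB = 20,000,000,000,000 bytes
1 GiB = 2^30 bytes = 1,073,741,824 bytes
20,000,000,000,000 / 1,073,741,824 = 18,626.45 GiB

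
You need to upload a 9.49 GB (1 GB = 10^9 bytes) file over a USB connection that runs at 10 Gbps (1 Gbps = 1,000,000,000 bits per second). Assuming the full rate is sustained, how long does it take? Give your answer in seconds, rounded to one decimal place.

7.6 seconds

9.49 GB = 9,490,000,000 bytes = 75,920,000,000 bits
10 Gbps = 10,000,000,000 bits/s
time = 75,920,000,000 / 10,000,000,000 = 7.6 s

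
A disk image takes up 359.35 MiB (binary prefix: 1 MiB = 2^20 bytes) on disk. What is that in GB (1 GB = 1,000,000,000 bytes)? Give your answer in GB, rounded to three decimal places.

0.377 GB

359.35 MiB = 359.35 × 2^20 bytes = 376,805,785.6 bytes
1 GB = 1,000,000,000 bytes
376,805,785.6 / 1,000,000,000 = 0.377 GB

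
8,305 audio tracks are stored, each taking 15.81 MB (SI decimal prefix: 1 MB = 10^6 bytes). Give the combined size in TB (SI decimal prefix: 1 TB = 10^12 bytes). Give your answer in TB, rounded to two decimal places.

0.13 TB

Total = 8,305 × 15.81 MB = 131302.05 MB
= 131302.05 × 1,000,000 bytes = 131,302,050,000 bytes
1 TB = 1,000,000,000,000 bytes
131,302,050,000 / 1,000,000,000,000 = 0.13 TB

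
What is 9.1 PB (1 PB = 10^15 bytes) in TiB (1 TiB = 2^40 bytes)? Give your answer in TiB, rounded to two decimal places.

8,276.40 TiB

9.1 PB = 9.1 × 10^15 bytes = 9,100,000,000,000,000 bytes
1 TiB = 1,099,511,627,776 bytes
9,100,000,000,000,000 / 1,099,511,627,776 = 8,276.40 TiB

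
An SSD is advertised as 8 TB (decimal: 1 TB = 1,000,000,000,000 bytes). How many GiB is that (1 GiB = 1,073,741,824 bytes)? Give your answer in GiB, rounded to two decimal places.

8 TB = 8 × 10^12 bytes = 8,000,000,000,000 bytes
1 GiB = 1,073,741,824 bytes
8,000,000,000,000 / 1,073,741,824 = 7,450.58 GiB

7,450.58 GiB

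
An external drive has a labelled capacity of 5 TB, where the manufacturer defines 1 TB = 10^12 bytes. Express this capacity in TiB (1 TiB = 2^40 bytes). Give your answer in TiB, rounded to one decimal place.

4.5 TiB

5 TB = 5 × 10^12 bytes = 5,000,000,000,000 bytes
1 TiB = 2^40 bytes = 1,099,511,627,776 bytes
5,000,000,000,000 / 1,099,511,627,776 = 4.5 TiB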